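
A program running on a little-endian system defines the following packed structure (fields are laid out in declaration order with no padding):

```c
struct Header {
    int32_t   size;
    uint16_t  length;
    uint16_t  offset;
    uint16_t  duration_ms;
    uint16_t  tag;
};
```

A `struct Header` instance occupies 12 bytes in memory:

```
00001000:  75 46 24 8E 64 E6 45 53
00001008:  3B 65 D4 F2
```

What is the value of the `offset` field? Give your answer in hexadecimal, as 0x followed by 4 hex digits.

0x5345

`offset` follows `size` (4 B), `length` (2 B), so it starts at offset 4 + 2 = 6 and occupies 2 bytes.
Bytes at offsets 6..7: 45 53.
In little-endian order the low byte comes first in memory.
Reassemble most-significant byte first: 53 45 → 0x5345.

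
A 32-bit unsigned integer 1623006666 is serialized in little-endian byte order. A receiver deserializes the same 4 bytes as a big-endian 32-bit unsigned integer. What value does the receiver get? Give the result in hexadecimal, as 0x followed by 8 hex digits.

1623006666 in 32-bit hexadecimal is 0x60BD1DCA.
Stored little-endian, the bytes at ascending addresses are CA 1D BD 60.
Read back as big-endian, the last byte is least significant, giving 0xCA1DBD60.

0xCA1DBD60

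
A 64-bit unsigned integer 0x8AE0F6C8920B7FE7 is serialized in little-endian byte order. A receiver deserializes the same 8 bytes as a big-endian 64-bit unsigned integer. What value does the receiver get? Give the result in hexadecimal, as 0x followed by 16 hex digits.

0xE77F0B92C8F6E08A

Stored little-endian, the bytes at ascending addresses are E7 7F 0B 92 C8 F6 E0 8A.
Read back as big-endian, the last byte is least significant, giving 0xE77F0B92C8F6E08A.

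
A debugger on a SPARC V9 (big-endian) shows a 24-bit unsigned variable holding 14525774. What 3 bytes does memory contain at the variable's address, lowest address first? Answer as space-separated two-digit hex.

14525774 in hexadecimal, padded to 24 bits, is 0xDDA54E.
Split into bytes (most-significant first): DD A5 4E.
Big-endian stores the most-significant byte at the lowest address.
So the memory order matches the most-significant-first order: DD A5 4E.

DD A5 4E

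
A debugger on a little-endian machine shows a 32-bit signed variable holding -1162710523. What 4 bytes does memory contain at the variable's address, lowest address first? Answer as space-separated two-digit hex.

Two's complement of -1162710523 in 32 bits: 1162710523 = 0x454D8DFB; invert → 0xBAB27204; add 1 → 0xBAB27205.
Split into bytes (most-significant first): BA B2 72 05.
In little-endian order the low byte comes first in memory.
So at ascending addresses the bytes are 05 72 B2 BA.

05 72 B2 BA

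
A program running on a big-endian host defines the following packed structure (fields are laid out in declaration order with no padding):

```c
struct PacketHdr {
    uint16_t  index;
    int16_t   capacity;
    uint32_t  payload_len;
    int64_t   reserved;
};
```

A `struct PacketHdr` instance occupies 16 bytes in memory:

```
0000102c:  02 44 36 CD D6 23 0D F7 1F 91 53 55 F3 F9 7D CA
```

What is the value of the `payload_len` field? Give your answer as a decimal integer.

`payload_len` follows `index` (2 B), `capacity` (2 B), so it starts at offset 2 + 2 = 4 and occupies 4 bytes.
Bytes at offsets 4..7: D6 23 0D F7.
In big-endian order the high byte comes first in memory.
The bytes are already most-significant first: 0xD6230DF7.
0xD6230DF7 = 3592621559.

3592621559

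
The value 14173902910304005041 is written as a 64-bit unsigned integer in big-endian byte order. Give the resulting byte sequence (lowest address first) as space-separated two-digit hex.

C4 B3 D1 99 B1 8B AB B1

14173902910304005041 in hexadecimal, padded to 64 bits, is 0xC4B3D199B18BABB1.
Split into bytes (most-significant first): C4 B3 D1 99 B1 8B AB B1.
Big-endian stores the most-significant byte at the lowest address.
So the memory order matches the most-significant-first order: C4 B3 D1 99 B1 8B AB B1.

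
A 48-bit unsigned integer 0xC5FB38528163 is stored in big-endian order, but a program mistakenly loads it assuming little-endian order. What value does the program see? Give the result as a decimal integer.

109407081397189

Stored big-endian, the bytes at ascending addresses are C5 FB 38 52 81 63.
Read back as little-endian, the first byte is least significant, giving 0x63815238FBC5.
0x63815238FBC5 = 109407081397189.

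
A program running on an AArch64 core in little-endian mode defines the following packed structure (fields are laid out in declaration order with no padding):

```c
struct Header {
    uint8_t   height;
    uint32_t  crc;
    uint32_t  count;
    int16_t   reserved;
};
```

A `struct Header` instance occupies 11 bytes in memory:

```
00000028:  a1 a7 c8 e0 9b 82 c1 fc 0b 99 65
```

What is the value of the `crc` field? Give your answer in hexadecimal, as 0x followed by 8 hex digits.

`crc` follows `height` (1 byte), so it starts at byte offset 1 and occupies 4 bytes.
Bytes at offsets 1..4: A7 C8 E0 9B.
Little-endian: lowest address holds the least-significant byte.
Reassemble most-significant byte first: 9B E0 C8 A7 → 0x9BE0C8A7.

0x9BE0C8A7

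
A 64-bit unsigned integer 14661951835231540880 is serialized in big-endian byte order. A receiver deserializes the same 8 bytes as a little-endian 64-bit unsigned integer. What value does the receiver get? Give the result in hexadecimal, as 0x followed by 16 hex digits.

0x90D6DC0483B779CB

14661951835231540880 in 64-bit hexadecimal is 0xCB79B78304DCD690.
Stored big-endian, the bytes at ascending addresses are CB 79 B7 83 04 DC D6 90.
Read back as little-endian, the first byte is least significant, giving 0x90D6DC0483B779CB.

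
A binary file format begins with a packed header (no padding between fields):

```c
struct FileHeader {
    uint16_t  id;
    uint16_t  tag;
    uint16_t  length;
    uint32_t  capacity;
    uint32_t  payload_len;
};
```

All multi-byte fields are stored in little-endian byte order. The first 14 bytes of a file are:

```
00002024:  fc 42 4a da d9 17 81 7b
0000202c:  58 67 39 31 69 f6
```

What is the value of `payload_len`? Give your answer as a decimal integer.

`payload_len` follows `id` (2 B), `tag` (2 B), `length` (2 B), `capacity` (4 B), so it starts at offset 2 + 2 + 2 + 4 = 10 and occupies 4 bytes.
Bytes at offsets 10..13: 39 31 69 F6.
Little-endian stores the least-significant byte at the lowest address.
Reassemble most-significant byte first: F6 69 31 39 → 0xF6693139.
0xF6693139 = 4134089017.

4134089017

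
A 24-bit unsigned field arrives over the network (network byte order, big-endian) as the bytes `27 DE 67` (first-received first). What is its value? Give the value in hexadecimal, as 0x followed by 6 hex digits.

In big-endian order the high byte comes first in memory.
The bytes are already most-significant first: 0x27DE67.

0x27DE67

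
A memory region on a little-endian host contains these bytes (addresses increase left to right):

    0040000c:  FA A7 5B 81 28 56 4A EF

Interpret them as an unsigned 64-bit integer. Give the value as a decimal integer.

In little-endian order the low byte comes first in memory.
Reassemble most-significant byte first: EF 4A 56 28 81 5B A7 FA → 0xEF4A5628815BA7FA.
0xEF4A5628815BA7FA = 17242688855310313466.

17242688855310313466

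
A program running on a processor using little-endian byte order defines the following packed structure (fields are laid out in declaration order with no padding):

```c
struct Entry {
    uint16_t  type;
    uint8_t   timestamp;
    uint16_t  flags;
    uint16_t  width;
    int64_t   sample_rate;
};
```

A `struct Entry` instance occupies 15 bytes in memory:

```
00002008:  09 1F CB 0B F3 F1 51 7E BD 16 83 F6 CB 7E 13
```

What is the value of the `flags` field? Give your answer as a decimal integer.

`flags` follows `type` (2 B), `timestamp` (1 B), so it starts at offset 2 + 1 = 3 and occupies 2 bytes.
Bytes at offsets 3..4: 0B F3.
In little-endian order the low byte comes first in memory.
Reassemble most-significant byte first: F3 0B → 0xF30B.
0xF30B = 62219.

62219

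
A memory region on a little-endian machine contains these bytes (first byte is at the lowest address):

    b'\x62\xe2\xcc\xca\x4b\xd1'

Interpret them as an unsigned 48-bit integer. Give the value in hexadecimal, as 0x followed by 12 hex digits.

Little-endian: lowest address holds the least-significant byte.
Reassemble most-significant byte first: D1 4B CA CC E2 62 → 0xD14BCACCE262.

0xD14BCACCE262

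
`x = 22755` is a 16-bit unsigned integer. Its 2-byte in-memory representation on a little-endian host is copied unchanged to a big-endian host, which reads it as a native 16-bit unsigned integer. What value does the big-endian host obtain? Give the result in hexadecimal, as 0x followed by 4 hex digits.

0xE358

22755 in 16-bit hexadecimal is 0x58E3.
Stored little-endian, the bytes at ascending addresses are E3 58.
Read back as big-endian, the last byte is least significant, giving 0xE358.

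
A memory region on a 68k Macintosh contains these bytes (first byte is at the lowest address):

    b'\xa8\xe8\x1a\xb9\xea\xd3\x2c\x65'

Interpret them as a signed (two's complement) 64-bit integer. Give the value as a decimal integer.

-6275736694929806235

Big-endian stores the most-significant byte at the lowest address.
The bytes are already most-significant first: 0xA8E81AB9EAD32C65.
Top bit is set, so as a signed 64-bit value this is 0xA8E81AB9EAD32C65 − 2^64 = -6275736694929806235.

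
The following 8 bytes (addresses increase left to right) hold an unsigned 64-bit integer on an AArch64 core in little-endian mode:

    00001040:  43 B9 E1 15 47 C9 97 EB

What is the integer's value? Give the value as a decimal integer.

Little-endian: lowest address holds the least-significant byte.
Reassemble most-significant byte first: EB 97 C9 47 15 E1 B9 43 → 0xEB97C94715E1B943.
0xEB97C94715E1B943 = 16976258627543349571.

16976258627543349571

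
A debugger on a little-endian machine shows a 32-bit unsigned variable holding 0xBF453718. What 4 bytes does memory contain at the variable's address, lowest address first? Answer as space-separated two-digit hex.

Split into bytes (most-significant first): BF 45 37 18.
In little-endian order the low byte comes first in memory.
So at ascending addresses the bytes are 18 37 45 BF.

18 37 45 BF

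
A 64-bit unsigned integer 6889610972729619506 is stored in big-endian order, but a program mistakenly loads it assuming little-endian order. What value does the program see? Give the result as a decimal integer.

6889610972729619506 in 64-bit hexadecimal is 0x5F9CD0AD4E2EB432.
Stored big-endian, the bytes at ascending addresses are 5F 9C D0 AD 4E 2E B4 32.
Read back as little-endian, the first byte is least significant, giving 0x32B42E4EADD09C5F.
0x32B42E4EADD09C5F = 3653596113162771551.

3653596113162771551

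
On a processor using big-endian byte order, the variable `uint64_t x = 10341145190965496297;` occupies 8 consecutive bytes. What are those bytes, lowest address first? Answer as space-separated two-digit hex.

10341145190965496297 in hexadecimal, padded to 64 bits, is 0x8F8320C2EE3CC9E9.
Split into bytes (most-significant first): 8F 83 20 C2 EE 3C C9 E9.
Big-endian stores the most-significant byte at the lowest address.
So the memory order matches the most-significant-first order: 8F 83 20 C2 EE 3C C9 E9.

8F 83 20 C2 EE 3C C9 E9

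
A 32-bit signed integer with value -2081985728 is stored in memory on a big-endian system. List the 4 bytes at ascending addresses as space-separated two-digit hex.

Two's complement of -2081985728 in 32 bits: 2081985728 = 0x7C1894C0; invert → 0x83E76B3F; add 1 → 0x83E76B40.
Split into bytes (most-significant first): 83 E7 6B 40.
In big-endian order the high byte comes first in memory.
So the memory order matches the most-significant-first order: 83 E7 6B 40.

83 E7 6B 40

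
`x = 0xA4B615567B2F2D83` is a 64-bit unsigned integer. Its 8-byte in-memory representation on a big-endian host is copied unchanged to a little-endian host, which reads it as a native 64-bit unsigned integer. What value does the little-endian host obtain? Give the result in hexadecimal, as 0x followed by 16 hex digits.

0x832D2F7B5615B6A4

Stored big-endian, the bytes at ascending addresses are A4 B6 15 56 7B 2F 2D 83.
Read back as little-endian, the first byte is least significant, giving 0x832D2F7B5615B6A4.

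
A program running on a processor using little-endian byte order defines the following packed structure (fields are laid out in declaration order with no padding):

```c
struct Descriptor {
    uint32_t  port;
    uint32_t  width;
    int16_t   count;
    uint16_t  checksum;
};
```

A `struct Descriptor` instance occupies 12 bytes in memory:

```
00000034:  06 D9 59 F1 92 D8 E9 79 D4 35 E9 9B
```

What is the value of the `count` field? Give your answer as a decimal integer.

13780

`count` follows `port` (4 B), `width` (4 B), so it starts at offset 4 + 4 = 8 and occupies 2 bytes.
Bytes at offsets 8..9: D4 35.
Little-endian: lowest address holds the least-significant byte.
Reassemble most-significant byte first: 35 D4 → 0x35D4.
0x35D4 = 13780.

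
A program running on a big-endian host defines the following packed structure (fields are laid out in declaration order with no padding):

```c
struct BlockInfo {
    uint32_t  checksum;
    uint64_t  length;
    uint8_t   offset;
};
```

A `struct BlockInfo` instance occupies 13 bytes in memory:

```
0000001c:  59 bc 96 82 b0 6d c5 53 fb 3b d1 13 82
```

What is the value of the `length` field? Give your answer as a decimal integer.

12713034287624737043

`length` follows `checksum` (4 bytes), so it starts at byte offset 4 and occupies 8 bytes.
Bytes at offsets 4..11: B0 6D C5 53 FB 3B D1 13.
Big-endian: lowest address holds the most-significant byte.
The bytes are already most-significant first: 0xB06DC553FB3BD113.
0xB06DC553FB3BD113 = 12713034287624737043.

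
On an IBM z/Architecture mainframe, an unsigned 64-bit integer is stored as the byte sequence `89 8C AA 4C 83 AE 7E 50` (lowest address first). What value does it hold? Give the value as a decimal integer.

Big-endian stores the most-significant byte at the lowest address.
The bytes are already most-significant first: 0x898CAA4C83AE7E50.
0x898CAA4C83AE7E50 = 9911484125539106384.

9911484125539106384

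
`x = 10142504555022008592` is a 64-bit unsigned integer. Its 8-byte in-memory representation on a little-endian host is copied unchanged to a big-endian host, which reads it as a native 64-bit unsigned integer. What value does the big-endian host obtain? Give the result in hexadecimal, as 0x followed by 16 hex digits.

10142504555022008592 in 64-bit hexadecimal is 0x8CC16A27CEDE4110.
Stored little-endian, the bytes at ascending addresses are 10 41 DE CE 27 6A C1 8C.
Read back as big-endian, the last byte is least significant, giving 0x1041DECE276AC18C.

0x1041DECE276AC18C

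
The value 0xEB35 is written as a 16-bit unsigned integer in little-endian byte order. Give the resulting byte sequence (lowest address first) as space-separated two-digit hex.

Split into bytes (most-significant first): EB 35.
Little-endian stores the least-significant byte at the lowest address.
So at ascending addresses the bytes are 35 EB.

35 EB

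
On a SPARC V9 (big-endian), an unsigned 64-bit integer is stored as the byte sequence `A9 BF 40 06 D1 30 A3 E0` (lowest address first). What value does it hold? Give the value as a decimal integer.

12231565510985163744

Big-endian stores the most-significant byte at the lowest address.
The bytes are already most-significant first: 0xA9BF4006D130A3E0.
0xA9BF4006D130A3E0 = 12231565510985163744.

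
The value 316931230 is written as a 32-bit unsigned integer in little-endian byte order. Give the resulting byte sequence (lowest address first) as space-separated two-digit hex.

9E FC E3 12

316931230 in hexadecimal, padded to 32 bits, is 0x12E3FC9E.
Split into bytes (most-significant first): 12 E3 FC 9E.
Little-endian: lowest address holds the least-significant byte.
So at ascending addresses the bytes are 9E FC E3 12.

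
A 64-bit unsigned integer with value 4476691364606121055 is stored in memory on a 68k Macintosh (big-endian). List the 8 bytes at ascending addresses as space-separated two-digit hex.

3E 20 67 13 DC 68 14 5F

4476691364606121055 in hexadecimal, padded to 64 bits, is 0x3E206713DC68145F.
Split into bytes (most-significant first): 3E 20 67 13 DC 68 14 5F.
Big-endian: lowest address holds the most-significant byte.
So the memory order matches the most-significant-first order: 3E 20 67 13 DC 68 14 5F.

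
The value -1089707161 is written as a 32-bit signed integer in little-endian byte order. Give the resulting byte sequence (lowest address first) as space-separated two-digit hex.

Two's complement of -1089707161 in 32 bits: 1089707161 = 0x40F39C99; invert → 0xBF0C6366; add 1 → 0xBF0C6367.
Split into bytes (most-significant first): BF 0C 63 67.
Little-endian: lowest address holds the least-significant byte.
So at ascending addresses the bytes are 67 63 0C BF.

67 63 0C BF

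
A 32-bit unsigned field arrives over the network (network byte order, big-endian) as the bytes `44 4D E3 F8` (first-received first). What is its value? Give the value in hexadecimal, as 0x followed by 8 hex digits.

Big-endian: lowest address holds the most-significant byte.
The bytes are already most-significant first: 0x444DE3F8.

0x444DE3F8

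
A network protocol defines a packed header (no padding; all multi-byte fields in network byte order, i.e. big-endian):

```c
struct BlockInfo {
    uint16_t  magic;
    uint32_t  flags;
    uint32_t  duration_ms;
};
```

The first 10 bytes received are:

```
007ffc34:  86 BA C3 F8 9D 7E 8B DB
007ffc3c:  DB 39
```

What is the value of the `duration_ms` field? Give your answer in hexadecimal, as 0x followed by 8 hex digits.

`duration_ms` follows `magic` (2 B), `flags` (4 B), so it starts at offset 2 + 4 = 6 and occupies 4 bytes.
Bytes at offsets 6..9: 8B DB DB 39.
Big-endian stores the most-significant byte at the lowest address.
The bytes are already most-significant first: 0x8BDBDB39.

0x8BDBDB39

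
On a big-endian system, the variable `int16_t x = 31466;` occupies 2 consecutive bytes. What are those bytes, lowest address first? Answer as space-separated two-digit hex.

31466 in hexadecimal, padded to 16 bits, is 0x7AEA.
Split into bytes (most-significant first): 7A EA.
Big-endian: lowest address holds the most-significant byte.
So the memory order matches the most-significant-first order: 7A EA.

7A EA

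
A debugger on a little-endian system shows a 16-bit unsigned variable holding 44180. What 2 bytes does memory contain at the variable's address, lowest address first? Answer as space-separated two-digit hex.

94 AC

44180 in hexadecimal, padded to 16 bits, is 0xAC94.
Split into bytes (most-significant first): AC 94.
Little-endian stores the least-significant byte at the lowest address.
So at ascending addresses the bytes are 94 AC.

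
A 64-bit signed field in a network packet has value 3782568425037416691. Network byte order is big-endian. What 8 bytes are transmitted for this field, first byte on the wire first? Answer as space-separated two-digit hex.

3782568425037416691 in hexadecimal, padded to 64 bits, is 0x347E61F110F6C8F3.
Split into bytes (most-significant first): 34 7E 61 F1 10 F6 C8 F3.
Big-endian stores the most-significant byte at the lowest address.
So the memory order matches the most-significant-first order: 34 7E 61 F1 10 F6 C8 F3.

34 7E 61 F1 10 F6 C8 F3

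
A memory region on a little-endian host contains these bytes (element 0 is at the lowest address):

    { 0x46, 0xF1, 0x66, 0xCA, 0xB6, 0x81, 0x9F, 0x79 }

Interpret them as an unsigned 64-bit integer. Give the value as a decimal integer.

8763866021966049606

Little-endian: lowest address holds the least-significant byte.
Reassemble most-significant byte first: 79 9F 81 B6 CA 66 F1 46 → 0x799F81B6CA66F146.
0x799F81B6CA66F146 = 8763866021966049606.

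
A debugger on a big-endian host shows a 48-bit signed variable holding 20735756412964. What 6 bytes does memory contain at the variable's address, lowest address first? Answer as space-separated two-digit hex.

12 DB EB 65 28 24

20735756412964 in hexadecimal, padded to 48 bits, is 0x12DBEB652824.
Split into bytes (most-significant first): 12 DB EB 65 28 24.
Big-endian stores the most-significant byte at the lowest address.
So the memory order matches the most-significant-first order: 12 DB EB 65 28 24.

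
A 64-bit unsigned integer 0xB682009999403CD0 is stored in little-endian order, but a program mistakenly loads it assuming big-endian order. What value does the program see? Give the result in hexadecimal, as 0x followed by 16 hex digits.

Stored little-endian, the bytes at ascending addresses are D0 3C 40 99 99 00 82 B6.
Read back as big-endian, the last byte is least significant, giving 0xD03C4099990082B6.

0xD03C4099990082B6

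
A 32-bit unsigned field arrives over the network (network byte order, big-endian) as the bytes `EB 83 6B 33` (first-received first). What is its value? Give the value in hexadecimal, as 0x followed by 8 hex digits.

0xEB836B33

Big-endian: lowest address holds the most-significant byte.
The bytes are already most-significant first: 0xEB836B33.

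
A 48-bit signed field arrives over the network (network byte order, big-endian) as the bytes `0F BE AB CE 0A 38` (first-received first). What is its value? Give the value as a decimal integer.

17311600609848

Big-endian stores the most-significant byte at the lowest address.
The bytes are already most-significant first: 0x0FBEABCE0A38.
0x0FBEABCE0A38 = 17311600609848.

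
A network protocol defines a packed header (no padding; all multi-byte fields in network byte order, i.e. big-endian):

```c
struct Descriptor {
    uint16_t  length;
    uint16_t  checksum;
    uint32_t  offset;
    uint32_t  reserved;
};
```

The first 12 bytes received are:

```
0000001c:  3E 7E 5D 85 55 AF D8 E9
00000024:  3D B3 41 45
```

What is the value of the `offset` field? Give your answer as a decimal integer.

`offset` follows `length` (2 B), `checksum` (2 B), so it starts at offset 2 + 2 = 4 and occupies 4 bytes.
Bytes at offsets 4..7: 55 AF D8 E9.
In big-endian order the high byte comes first in memory.
The bytes are already most-significant first: 0x55AFD8E9.
0x55AFD8E9 = 1437587689.

1437587689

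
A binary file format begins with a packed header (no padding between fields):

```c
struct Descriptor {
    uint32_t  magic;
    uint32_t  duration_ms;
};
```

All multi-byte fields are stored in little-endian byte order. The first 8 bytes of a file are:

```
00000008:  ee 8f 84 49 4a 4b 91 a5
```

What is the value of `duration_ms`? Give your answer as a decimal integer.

2777762634

`duration_ms` follows `magic` (4 bytes), so it starts at byte offset 4 and occupies 4 bytes.
Bytes at offsets 4..7: 4A 4B 91 A5.
Little-endian stores the least-significant byte at the lowest address.
Reassemble most-significant byte first: A5 91 4B 4A → 0xA5914B4A.
0xA5914B4A = 2777762634.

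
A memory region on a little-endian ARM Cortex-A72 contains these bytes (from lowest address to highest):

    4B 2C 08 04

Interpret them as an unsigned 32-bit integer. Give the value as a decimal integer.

67644491

In little-endian order the low byte comes first in memory.
Reassemble most-significant byte first: 04 08 2C 4B → 0x04082C4B.
0x04082C4B = 67644491.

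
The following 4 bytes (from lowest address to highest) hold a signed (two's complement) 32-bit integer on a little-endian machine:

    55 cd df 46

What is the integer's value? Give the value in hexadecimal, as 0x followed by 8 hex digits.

In little-endian order the low byte comes first in memory.
Reassemble most-significant byte first: 46 DF CD 55 → 0x46DFCD55.

0x46DFCD55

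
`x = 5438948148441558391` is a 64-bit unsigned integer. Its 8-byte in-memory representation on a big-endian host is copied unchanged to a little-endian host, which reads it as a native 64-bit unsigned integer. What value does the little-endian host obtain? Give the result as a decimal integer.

5438948148441558391 in 64-bit hexadecimal is 0x4B7B068633A0AD77.
Stored big-endian, the bytes at ascending addresses are 4B 7B 06 86 33 A0 AD 77.
Read back as little-endian, the first byte is least significant, giving 0x77ADA03386067B4B.
0x77ADA03386067B4B = 8623725004636715851.

8623725004636715851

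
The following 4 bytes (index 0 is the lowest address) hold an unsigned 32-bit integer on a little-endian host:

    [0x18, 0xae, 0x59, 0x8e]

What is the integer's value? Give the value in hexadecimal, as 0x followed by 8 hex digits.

0x8E59AE18

In little-endian order the low byte comes first in memory.
Reassemble most-significant byte first: 8E 59 AE 18 → 0x8E59AE18.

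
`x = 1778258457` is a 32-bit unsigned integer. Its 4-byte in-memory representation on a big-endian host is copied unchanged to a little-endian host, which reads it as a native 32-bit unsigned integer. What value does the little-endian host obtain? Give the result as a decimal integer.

1778258457 in 32-bit hexadecimal is 0x69FE1219.
Stored big-endian, the bytes at ascending addresses are 69 FE 12 19.
Read back as little-endian, the first byte is least significant, giving 0x1912FE69.
0x1912FE69 = 420675177.

420675177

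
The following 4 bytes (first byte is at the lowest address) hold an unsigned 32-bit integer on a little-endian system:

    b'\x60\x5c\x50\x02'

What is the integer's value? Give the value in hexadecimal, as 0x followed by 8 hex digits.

Little-endian stores the least-significant byte at the lowest address.
Reassemble most-significant byte first: 02 50 5C 60 → 0x02505C60.

0x02505C60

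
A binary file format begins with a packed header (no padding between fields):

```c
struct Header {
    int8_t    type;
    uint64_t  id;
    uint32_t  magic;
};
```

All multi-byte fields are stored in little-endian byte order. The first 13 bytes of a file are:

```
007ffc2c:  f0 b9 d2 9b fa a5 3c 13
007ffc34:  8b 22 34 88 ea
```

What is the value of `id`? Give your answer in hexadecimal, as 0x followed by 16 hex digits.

0x8B133CA5FA9BD2B9

`id` follows `type` (1 byte), so it starts at byte offset 1 and occupies 8 bytes.
Bytes at offsets 1..8: B9 D2 9B FA A5 3C 13 8B.
Little-endian: lowest address holds the least-significant byte.
Reassemble most-significant byte first: 8B 13 3C A5 FA 9B D2 B9 → 0x8B133CA5FA9BD2B9.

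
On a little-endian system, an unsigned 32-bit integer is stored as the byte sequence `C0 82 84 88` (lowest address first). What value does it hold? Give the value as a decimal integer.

Little-endian: lowest address holds the least-significant byte.
Reassemble most-significant byte first: 88 84 82 C0 → 0x888482C0.
0x888482C0 = 2290385600.

2290385600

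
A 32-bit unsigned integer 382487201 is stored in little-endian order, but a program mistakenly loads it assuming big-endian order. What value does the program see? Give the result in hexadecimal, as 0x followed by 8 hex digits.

0xA14ACC16

382487201 in 32-bit hexadecimal is 0x16CC4AA1.
Stored little-endian, the bytes at ascending addresses are A1 4A CC 16.
Read back as big-endian, the last byte is least significant, giving 0xA14ACC16.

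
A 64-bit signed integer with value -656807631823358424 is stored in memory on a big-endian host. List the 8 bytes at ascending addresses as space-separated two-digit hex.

Two's complement of -656807631823358424 in 64 bits: 656807631823358424 = 0x091D730FAC98C9D8; invert → 0xF6E28CF053673627; add 1 → 0xF6E28CF053673628.
Split into bytes (most-significant first): F6 E2 8C F0 53 67 36 28.
In big-endian order the high byte comes first in memory.
So the memory order matches the most-significant-first order: F6 E2 8C F0 53 67 36 28.

F6 E2 8C F0 53 67 36 28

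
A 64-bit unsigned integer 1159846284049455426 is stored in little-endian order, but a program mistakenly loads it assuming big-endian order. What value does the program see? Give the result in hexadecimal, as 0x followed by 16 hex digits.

1159846284049455426 in 64-bit hexadecimal is 0x10189A0CDAD31942.
Stored little-endian, the bytes at ascending addresses are 42 19 D3 DA 0C 9A 18 10.
Read back as big-endian, the last byte is least significant, giving 0x4219D3DA0C9A1810.

0x4219D3DA0C9A1810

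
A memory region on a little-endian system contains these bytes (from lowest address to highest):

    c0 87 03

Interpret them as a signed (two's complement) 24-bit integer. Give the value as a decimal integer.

Little-endian: lowest address holds the least-significant byte.
Reassemble most-significant byte first: 03 87 C0 → 0x0387C0.
0x0387C0 = 231360.

231360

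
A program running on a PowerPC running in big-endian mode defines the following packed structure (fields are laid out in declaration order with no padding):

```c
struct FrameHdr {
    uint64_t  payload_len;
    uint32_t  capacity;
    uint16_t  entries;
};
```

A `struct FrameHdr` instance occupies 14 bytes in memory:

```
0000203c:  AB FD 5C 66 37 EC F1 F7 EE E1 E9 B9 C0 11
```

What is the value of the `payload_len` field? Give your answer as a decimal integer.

`payload_len` is the first field, at byte offset 0, occupying 8 bytes.
Bytes at offsets 0..7: AB FD 5C 66 37 EC F1 F7.
Big-endian stores the most-significant byte at the lowest address.
The bytes are already most-significant first: 0xABFD5C6637ECF1F7.
0xABFD5C6637ECF1F7 = 12393163343688167927.

12393163343688167927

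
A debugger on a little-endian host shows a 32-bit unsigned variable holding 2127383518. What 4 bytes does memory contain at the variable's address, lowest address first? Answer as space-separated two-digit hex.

DE 4B CD 7E

2127383518 in hexadecimal, padded to 32 bits, is 0x7ECD4BDE.
Split into bytes (most-significant first): 7E CD 4B DE.
Little-endian: lowest address holds the least-significant byte.
So at ascending addresses the bytes are DE 4B CD 7E.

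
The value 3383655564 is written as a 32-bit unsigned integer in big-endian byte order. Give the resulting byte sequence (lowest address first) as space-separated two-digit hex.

C9 AE 7C 8C

3383655564 in hexadecimal, padded to 32 bits, is 0xC9AE7C8C.
Split into bytes (most-significant first): C9 AE 7C 8C.
Big-endian: lowest address holds the most-significant byte.
So the memory order matches the most-significant-first order: C9 AE 7C 8C.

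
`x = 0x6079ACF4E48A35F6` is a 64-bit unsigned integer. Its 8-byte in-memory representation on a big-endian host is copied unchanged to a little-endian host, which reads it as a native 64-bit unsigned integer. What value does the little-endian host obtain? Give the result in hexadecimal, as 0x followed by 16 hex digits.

Stored big-endian, the bytes at ascending addresses are 60 79 AC F4 E4 8A 35 F6.
Read back as little-endian, the first byte is least significant, giving 0xF6358AE4F4AC7960.

0xF6358AE4F4AC7960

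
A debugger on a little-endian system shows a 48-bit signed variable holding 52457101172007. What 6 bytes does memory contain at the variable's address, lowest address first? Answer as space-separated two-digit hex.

27 9D E1 9E B5 2F

52457101172007 in hexadecimal, padded to 48 bits, is 0x2FB59EE19D27.
Split into bytes (most-significant first): 2F B5 9E E1 9D 27.
Little-endian: lowest address holds the least-significant byte.
So at ascending addresses the bytes are 27 9D E1 9E B5 2F.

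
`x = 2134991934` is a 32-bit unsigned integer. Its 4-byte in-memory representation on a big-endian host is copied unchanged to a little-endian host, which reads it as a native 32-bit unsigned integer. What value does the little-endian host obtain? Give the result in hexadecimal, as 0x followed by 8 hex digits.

2134991934 in 32-bit hexadecimal is 0x7F41643E.
Stored big-endian, the bytes at ascending addresses are 7F 41 64 3E.
Read back as little-endian, the first byte is least significant, giving 0x3E64417F.

0x3E64417F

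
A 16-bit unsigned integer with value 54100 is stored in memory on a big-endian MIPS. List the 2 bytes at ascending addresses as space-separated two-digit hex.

54100 in hexadecimal, padded to 16 bits, is 0xD354.
Split into bytes (most-significant first): D3 54.
In big-endian order the high byte comes first in memory.
So the memory order matches the most-significant-first order: D3 54.

D3 54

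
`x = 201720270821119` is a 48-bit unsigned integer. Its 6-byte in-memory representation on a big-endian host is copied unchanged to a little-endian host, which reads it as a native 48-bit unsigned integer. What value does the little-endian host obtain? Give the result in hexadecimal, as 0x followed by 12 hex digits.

0xFF1616A976B7

201720270821119 in 48-bit hexadecimal is 0xB776A91616FF.
Stored big-endian, the bytes at ascending addresses are B7 76 A9 16 16 FF.
Read back as little-endian, the first byte is least significant, giving 0xFF1616A976B7.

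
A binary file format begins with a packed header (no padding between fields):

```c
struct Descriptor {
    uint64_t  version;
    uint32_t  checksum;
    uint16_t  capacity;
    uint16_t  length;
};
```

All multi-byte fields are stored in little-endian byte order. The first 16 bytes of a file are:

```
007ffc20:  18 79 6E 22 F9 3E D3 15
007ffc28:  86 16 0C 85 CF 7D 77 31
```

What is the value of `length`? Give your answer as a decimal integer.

12663

`length` follows `version` (8 B), `checksum` (4 B), `capacity` (2 B), so it starts at offset 8 + 4 + 2 = 14 and occupies 2 bytes.
Bytes at offsets 14..15: 77 31.
Little-endian stores the least-significant byte at the lowest address.
Reassemble most-significant byte first: 31 77 → 0x3177.
0x3177 = 12663.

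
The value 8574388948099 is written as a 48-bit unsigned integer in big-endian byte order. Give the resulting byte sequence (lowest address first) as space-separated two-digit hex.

8574388948099 in hexadecimal, padded to 48 bits, is 0x07CC61684C83.
Split into bytes (most-significant first): 07 CC 61 68 4C 83.
In big-endian order the high byte comes first in memory.
So the memory order matches the most-significant-first order: 07 CC 61 68 4C 83.

07 CC 61 68 4C 83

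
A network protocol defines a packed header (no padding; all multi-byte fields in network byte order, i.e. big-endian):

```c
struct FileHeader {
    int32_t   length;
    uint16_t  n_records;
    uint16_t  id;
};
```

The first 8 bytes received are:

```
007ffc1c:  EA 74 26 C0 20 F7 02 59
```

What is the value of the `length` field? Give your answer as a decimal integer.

`length` is the first field, at byte offset 0, occupying 4 bytes.
Bytes at offsets 0..3: EA 74 26 C0.
Big-endian stores the most-significant byte at the lowest address.
The bytes are already most-significant first: 0xEA7426C0.
Top bit is set, so as a signed 32-bit value this is 0xEA7426C0 − 2^32 = -361486656.

-361486656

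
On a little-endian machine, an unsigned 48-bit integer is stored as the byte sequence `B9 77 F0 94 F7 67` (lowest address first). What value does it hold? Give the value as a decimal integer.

Little-endian: lowest address holds the least-significant byte.
Reassemble most-significant byte first: 67 F7 94 F0 77 B9 → 0x67F794F077B9.
0x67F794F077B9 = 114313053370297.

114313053370297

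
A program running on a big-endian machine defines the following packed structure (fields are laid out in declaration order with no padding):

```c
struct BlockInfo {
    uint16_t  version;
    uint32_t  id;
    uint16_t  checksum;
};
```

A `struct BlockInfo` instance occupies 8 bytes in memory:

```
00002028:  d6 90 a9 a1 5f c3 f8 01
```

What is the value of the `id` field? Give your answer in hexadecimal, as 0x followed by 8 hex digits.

0xA9A15FC3

`id` follows `version` (2 bytes), so it starts at byte offset 2 and occupies 4 bytes.
Bytes at offsets 2..5: A9 A1 5F C3.
In big-endian order the high byte comes first in memory.
The bytes are already most-significant first: 0xA9A15FC3.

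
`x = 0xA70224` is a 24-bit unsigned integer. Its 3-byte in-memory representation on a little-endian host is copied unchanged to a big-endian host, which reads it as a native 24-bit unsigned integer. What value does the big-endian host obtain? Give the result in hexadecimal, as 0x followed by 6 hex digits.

Stored little-endian, the bytes at ascending addresses are 24 02 A7.
Read back as big-endian, the last byte is least significant, giving 0x2402A7.

0x2402A7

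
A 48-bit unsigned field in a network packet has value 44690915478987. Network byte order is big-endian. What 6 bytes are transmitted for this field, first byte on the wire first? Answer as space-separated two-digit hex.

28 A5 6A 24 4D CB

44690915478987 in hexadecimal, padded to 48 bits, is 0x28A56A244DCB.
Split into bytes (most-significant first): 28 A5 6A 24 4D CB.
Big-endian: lowest address holds the most-significant byte.
So the memory order matches the most-significant-first order: 28 A5 6A 24 4D CB.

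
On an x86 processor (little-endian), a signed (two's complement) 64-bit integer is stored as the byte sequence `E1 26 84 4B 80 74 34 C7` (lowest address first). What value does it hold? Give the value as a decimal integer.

In little-endian order the low byte comes first in memory.
Reassemble most-significant byte first: C7 34 74 80 4B 84 26 E1 → 0xC73474804B8426E1.
Top bit is set, so as a signed 64-bit value this is 0xC73474804B8426E1 − 2^64 = -4092518067001350431.

-4092518067001350431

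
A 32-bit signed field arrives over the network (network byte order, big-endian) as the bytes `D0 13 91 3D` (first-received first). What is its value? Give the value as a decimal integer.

In big-endian order the high byte comes first in memory.
The bytes are already most-significant first: 0xD013913D.
Top bit is set, so as a signed 32-bit value this is 0xD013913D − 2^32 = -804024003.

-804024003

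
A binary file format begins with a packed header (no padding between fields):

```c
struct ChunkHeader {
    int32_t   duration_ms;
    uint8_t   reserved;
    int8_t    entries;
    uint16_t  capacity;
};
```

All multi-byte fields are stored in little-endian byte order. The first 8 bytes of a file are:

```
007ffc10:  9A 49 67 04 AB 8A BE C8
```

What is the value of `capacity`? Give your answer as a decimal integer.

51390

`capacity` follows `duration_ms` (4 B), `reserved` (1 B), `entries` (1 B), so it starts at offset 4 + 1 + 1 = 6 and occupies 2 bytes.
Bytes at offsets 6..7: BE C8.
In little-endian order the low byte comes first in memory.
Reassemble most-significant byte first: C8 BE → 0xC8BE.
0xC8BE = 51390.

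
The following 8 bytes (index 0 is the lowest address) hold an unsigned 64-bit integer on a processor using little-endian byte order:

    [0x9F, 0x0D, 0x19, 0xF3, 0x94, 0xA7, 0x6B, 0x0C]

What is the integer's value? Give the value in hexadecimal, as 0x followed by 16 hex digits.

In little-endian order the low byte comes first in memory.
Reassemble most-significant byte first: 0C 6B A7 94 F3 19 0D 9F → 0x0C6BA794F3190D9F.

0x0C6BA794F3190D9F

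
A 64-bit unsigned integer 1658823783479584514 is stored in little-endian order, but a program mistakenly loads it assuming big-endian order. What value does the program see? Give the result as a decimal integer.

155168816594355479

1658823783479584514 in 64-bit hexadecimal is 0x1705537137452702.
Stored little-endian, the bytes at ascending addresses are 02 27 45 37 71 53 05 17.
Read back as big-endian, the last byte is least significant, giving 0x0227453771530517.
0x0227453771530517 = 155168816594355479.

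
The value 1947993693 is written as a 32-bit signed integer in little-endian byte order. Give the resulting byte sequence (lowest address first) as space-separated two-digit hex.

1947993693 in hexadecimal, padded to 32 bits, is 0x741C065D.
Split into bytes (most-significant first): 74 1C 06 5D.
Little-endian stores the least-significant byte at the lowest address.
So at ascending addresses the bytes are 5D 06 1C 74.

5D 06 1C 74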